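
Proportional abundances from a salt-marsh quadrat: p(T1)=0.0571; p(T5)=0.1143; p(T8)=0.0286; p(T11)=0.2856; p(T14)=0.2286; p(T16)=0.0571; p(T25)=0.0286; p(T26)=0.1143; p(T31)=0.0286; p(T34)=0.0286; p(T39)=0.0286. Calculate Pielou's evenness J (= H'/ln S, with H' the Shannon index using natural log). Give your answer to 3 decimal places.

0.845

H' = −Σ pᵢ ln pᵢ = −((-0.16347) + (-0.24791) + (-0.10165) + (-0.35790) + (-0.33736) + (-0.16347) + (-0.10165) + (-0.24791) + (-0.10165) + (-0.10165) + (-0.10165)) = 2.02630 (working shown to 5 dp, full precision carried).
With S = 11 species, ln S = 2.39790, so J = 2.02630/2.39790 = 0.84503, i.e. 0.845 to 3 decimal places.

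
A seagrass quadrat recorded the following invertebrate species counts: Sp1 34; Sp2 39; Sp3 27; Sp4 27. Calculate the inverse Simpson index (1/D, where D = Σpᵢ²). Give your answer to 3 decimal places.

3.901

Total N = 34+39+27+27 = 127, so the proportions are 0.2677165, 0.3070866, 0.2125984, 0.2125984 (working shown to 7 dp, full precision carried).
D = 0.2677165² + 0.3070866² + 0.2125984² + 0.2125984² = 0.0716721 + 0.0943022 + 0.0451981 + 0.0451981 = 0.2563705.
So 1/D = 3.90060, i.e. 3.901 to 3 decimal places.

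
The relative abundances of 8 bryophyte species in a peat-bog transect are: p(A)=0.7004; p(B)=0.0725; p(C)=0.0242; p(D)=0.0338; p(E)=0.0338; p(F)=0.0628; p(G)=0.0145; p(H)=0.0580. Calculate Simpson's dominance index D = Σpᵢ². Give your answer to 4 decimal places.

0.5062

D = 0.7004² + 0.0725² + 0.0242² + 0.0338² + 0.0338² + 0.0628² + 0.0145² + 0.058² = 0.490560 + 0.005256 + 0.000586 + 0.001142 + 0.001142 + 0.003944 + 0.000210 + 0.003364 = 0.506205 (working shown to 6 dp, full precision carried).
To 4 decimal places, D = 0.5062.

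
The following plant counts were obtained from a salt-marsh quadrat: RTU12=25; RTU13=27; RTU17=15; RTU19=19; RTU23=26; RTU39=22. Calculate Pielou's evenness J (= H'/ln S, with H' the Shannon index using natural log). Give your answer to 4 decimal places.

Total N = 25+27+15+19+26+22 = 134, so the proportions are 0.186567, 0.201493, 0.11194, 0.141791, 0.19403, 0.164179 (working shown to 6 dp, full precision carried).
H' = −Σ pᵢ ln pᵢ = −((-0.313240) + (-0.322792) + (-0.245126) + (-0.276975) + (-0.318159) + (-0.296638)) = 1.772929.
With S = 6 species, ln S = 1.791759, so J = 1.772929/1.791759 = 0.989491, i.e. 0.9895 to 4 decimal places.

0.9895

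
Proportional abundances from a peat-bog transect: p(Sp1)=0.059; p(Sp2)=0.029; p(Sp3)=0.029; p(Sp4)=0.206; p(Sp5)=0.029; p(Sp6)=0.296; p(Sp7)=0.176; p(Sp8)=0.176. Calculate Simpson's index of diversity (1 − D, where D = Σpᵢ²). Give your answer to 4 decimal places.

D = 0.059² + 0.029² + 0.029² + 0.206² + 0.029² + 0.296² + 0.176² + 0.176² = 0.003481 + 0.000841 + 0.000841 + 0.042436 + 0.000841 + 0.087616 + 0.030976 + 0.030976 = 0.198008 (working shown to 6 dp, full precision carried).
So 1 − D = 0.801992, i.e. 0.8020 to 4 decimal places.

0.8020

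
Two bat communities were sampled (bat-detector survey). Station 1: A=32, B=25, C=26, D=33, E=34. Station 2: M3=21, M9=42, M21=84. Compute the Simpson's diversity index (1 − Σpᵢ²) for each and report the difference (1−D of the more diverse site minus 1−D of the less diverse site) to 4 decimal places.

Station 1: N=150, proportions 0.213333, 0.166667, 0.173333, 0.22, 0.226667, giving 1−D = 0.796889 (working shown to 6 dp, full precision carried).
Station 2: N=147, proportions 0.142857, 0.285714, 0.571429, giving 1−D = 0.571429.
Difference = |0.796889 − 0.571429| = 0.225460, i.e. 0.2255 to 4 decimal places.

0.2255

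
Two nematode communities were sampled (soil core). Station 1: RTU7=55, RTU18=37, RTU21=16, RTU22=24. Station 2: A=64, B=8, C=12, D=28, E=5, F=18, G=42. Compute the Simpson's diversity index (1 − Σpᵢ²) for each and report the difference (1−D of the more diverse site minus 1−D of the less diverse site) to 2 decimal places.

Station 1: N=132, proportions 0.41667, 0.2803, 0.12121, 0.18182, giving 1−D = 0.70007 (working shown to 5 dp, full precision carried).
Station 2: N=177, proportions 0.36158, 0.0452, 0.0678, 0.15819, 0.02825, 0.10169, 0.23729, giving 1−D = 0.77015.
Difference = |0.70007 − 0.77015| = 0.07008, i.e. 0.07 to 2 decimal places.

0.07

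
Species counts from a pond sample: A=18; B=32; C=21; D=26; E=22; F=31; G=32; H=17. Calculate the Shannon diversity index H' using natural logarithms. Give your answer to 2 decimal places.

Total N = 18+32+21+26+22+31+32+17 = 199, so the proportions are 0.0905, 0.1608, 0.1055, 0.1307, 0.1106, 0.1558, 0.1608, 0.0854 (working shown to 4 dp, full precision carried).
Each pᵢ ln pᵢ term: 0.0905×(-2.4029)=-0.2174, 0.1608×(-1.8276)=-0.2939, 0.1055×(-2.2488)=-0.2373, 0.1307×(-2.0352)=-0.2659, 0.1106×(-2.2023)=-0.2435, 0.1558×(-1.8593)=-0.2896, 0.1608×(-1.8276)=-0.2939, 0.0854×(-2.4601)=-0.2102.
Sum = -2.0516, so H' = 2.05.

2.05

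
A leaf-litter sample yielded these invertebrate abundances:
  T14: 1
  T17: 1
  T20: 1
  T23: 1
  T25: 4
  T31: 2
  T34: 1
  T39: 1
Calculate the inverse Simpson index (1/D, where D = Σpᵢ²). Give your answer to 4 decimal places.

5.5385

Total N = 1+1+1+1+4+2+1+1 = 12, so the proportions are 0.08333333, 0.08333333, 0.08333333, 0.08333333, 0.33333333, 0.16666667, 0.08333333, 0.08333333 (working shown to 8 dp, full precision carried).
D = 0.08333333² + 0.08333333² + 0.08333333² + 0.08333333² + 0.33333333² + 0.16666667² + 0.08333333² + 0.08333333² = 0.00694444 + 0.00694444 + 0.00694444 + 0.00694444 + 0.11111111 + 0.02777778 + 0.00694444 + 0.00694444 = 0.18055556.
So 1/D = 5.538462, i.e. 5.5385 to 4 decimal places.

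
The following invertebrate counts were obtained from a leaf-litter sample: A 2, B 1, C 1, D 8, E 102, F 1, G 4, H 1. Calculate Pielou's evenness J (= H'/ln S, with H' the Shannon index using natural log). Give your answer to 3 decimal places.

0.317

Total N = 2+1+1+8+102+1+4+1 = 120, so the proportions are 0.01667, 0.00833, 0.00833, 0.06667, 0.85, 0.00833, 0.03333, 0.00833 (working shown to 5 dp, full precision carried).
H' = −Σ pᵢ ln pᵢ = −((-0.06824) + (-0.03990) + (-0.03990) + (-0.18054) + (-0.13814) + (-0.03990) + (-0.11337) + (-0.03990)) = 0.65987.
With S = 8 species, ln S = 2.07944, so J = 0.65987/2.07944 = 0.31733, i.e. 0.317 to 3 decimal places.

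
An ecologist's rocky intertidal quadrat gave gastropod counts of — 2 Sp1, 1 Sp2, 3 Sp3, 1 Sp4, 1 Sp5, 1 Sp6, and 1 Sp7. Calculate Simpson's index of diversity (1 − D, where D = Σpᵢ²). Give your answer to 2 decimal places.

0.82

Total N = 2+1+3+1+1+1+1 = 10, so the proportions are 0.2, 0.1, 0.3, 0.1, 0.1, 0.1, 0.1 (working shown to 4 dp, full precision carried).
D = 0.2² + 0.1² + 0.3² + 0.1² + 0.1² + 0.1² + 0.1² = 0.0400 + 0.0100 + 0.0900 + 0.0100 + 0.0100 + 0.0100 + 0.0100 = 0.1800.
So 1 − D = 0.8200, i.e. 0.82 to 2 decimal places.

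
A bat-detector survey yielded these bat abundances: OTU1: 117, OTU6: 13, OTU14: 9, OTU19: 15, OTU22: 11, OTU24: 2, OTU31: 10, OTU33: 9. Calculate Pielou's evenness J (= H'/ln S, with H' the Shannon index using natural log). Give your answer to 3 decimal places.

0.648

Total N = 117+13+9+15+11+2+10+9 = 186, so the proportions are 0.62903, 0.06989, 0.04839, 0.08065, 0.05914, 0.01075, 0.05376, 0.04839 (working shown to 5 dp, full precision carried).
H' = −Σ pᵢ ln pᵢ = −((-0.29160) + (-0.18597) + (-0.14654) + (-0.20304) + (-0.16724) + (-0.04874) + (-0.15716) + (-0.14654)) = 1.34683.
With S = 8 species, ln S = 2.07944, so J = 1.34683/2.07944 = 0.64769, i.e. 0.648 to 3 decimal places.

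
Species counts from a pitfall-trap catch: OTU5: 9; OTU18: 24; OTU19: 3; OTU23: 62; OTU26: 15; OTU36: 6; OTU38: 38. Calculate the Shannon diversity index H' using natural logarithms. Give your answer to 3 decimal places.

1.586

Total N = 9+24+3+62+15+6+38 = 157, so the proportions are 0.05732, 0.15287, 0.01911, 0.3949, 0.09554, 0.03822, 0.24204 (working shown to 5 dp, full precision carried).
Each pᵢ ln pᵢ term: 0.05732×(-2.85902)=-0.16389, 0.15287×(-1.87819)=-0.28711, 0.01911×(-3.95763)=-0.07562, 0.3949×(-0.92911)=-0.36691, 0.09554×(-2.34820)=-0.22435, 0.03822×(-3.26449)=-0.12476, 0.24204×(-1.41866)=-0.34337.
Sum = -1.58602, so H' = 1.586.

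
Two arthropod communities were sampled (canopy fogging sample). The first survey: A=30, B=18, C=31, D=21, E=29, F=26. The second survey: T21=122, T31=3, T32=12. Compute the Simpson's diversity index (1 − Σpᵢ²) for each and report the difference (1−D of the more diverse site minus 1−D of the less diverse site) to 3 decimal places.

The first survey: N=155, proportions 0.193548, 0.116129, 0.2, 0.135484, 0.187097, 0.167742, giving 1−D = 0.827555 (working shown to 6 dp, full precision carried).
The second survey: N=137, proportions 0.890511, 0.021898, 0.087591, giving 1−D = 0.198839.
Difference = |0.827555 − 0.198839| = 0.628716, i.e. 0.629 to 3 decimal places.

0.629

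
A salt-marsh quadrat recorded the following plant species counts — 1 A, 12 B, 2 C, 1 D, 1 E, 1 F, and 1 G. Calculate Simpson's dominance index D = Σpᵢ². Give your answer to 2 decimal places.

Total N = 1+12+2+1+1+1+1 = 19, so the proportions are 0.0526, 0.6316, 0.1053, 0.0526, 0.0526, 0.0526, 0.0526 (working shown to 4 dp, full precision carried).
D = 0.0526² + 0.6316² + 0.1053² + 0.0526² + 0.0526² + 0.0526² + 0.0526² = 0.0028 + 0.3989 + 0.0111 + 0.0028 + 0.0028 + 0.0028 + 0.0028 = 0.4238.
To 2 decimal places, D = 0.42.

0.42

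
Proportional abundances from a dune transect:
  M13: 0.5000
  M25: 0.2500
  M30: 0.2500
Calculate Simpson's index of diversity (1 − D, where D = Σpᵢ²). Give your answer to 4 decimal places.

0.6250

D = 0.5² + 0.25² + 0.25² = 0.250000 + 0.062500 + 0.062500 = 0.375000 (working shown to 6 dp, full precision carried).
So 1 − D = 0.625000, i.e. 0.6250 to 4 decimal places.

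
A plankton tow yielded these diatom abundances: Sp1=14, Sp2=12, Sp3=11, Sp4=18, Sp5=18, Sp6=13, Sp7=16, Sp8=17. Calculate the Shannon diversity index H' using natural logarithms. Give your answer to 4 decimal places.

2.0643

Total N = 14+12+11+18+18+13+16+17 = 119, so the proportions are 0.117647, 0.10084, 0.092437, 0.151261, 0.151261, 0.109244, 0.134454, 0.142857 (working shown to 6 dp, full precision carried).
Each pᵢ ln pᵢ term: 0.117647×(-2.140066)=-0.251772, 0.10084×(-2.294217)=-0.231350, 0.092437×(-2.381228)=-0.220114, 0.151261×(-1.888752)=-0.285694, 0.151261×(-1.888752)=-0.285694, 0.109244×(-2.214174)=-0.241885, 0.134454×(-2.006535)=-0.269786, 0.142857×(-1.945910)=-0.277987.
Sum = -2.064281, so H' = 2.0643.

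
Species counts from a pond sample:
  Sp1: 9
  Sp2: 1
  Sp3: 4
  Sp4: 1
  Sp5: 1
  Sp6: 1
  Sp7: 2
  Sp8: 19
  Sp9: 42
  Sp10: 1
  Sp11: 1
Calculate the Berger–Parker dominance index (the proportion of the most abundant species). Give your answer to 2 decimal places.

Total N = 9+1+4+1+1+1+2+19+42+1+1 = 82, so the proportions are 0.1098, 0.0122, 0.0488, 0.0122, 0.0122, 0.0122, 0.0244, 0.2317, 0.5122, 0.0122, 0.0122 (working shown to 4 dp, full precision carried).
The largest proportion is 0.5122, i.e. d = 0.51 to 2 decimal places.

0.51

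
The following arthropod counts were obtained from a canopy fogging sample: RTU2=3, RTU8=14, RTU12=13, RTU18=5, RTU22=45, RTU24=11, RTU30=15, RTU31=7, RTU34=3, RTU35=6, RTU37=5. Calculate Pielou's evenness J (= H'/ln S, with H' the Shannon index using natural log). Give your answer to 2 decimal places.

Total N = 3+14+13+5+45+11+15+7+3+6+5 = 127, so the proportions are 0.0236, 0.1102, 0.1024, 0.0394, 0.3543, 0.0866, 0.1181, 0.0551, 0.0236, 0.0472, 0.0394 (working shown to 4 dp, full precision carried).
H' = −Σ pᵢ ln pᵢ = −((-0.0885) + (-0.2431) + (-0.2333) + (-0.1274) + (-0.3676) + (-0.2119) + (-0.2523) + (-0.1597) + (-0.0885) + (-0.1442) + (-0.1274)) = 2.0438.
With S = 11 species, ln S = 2.3979, so J = 2.0438/2.3979 = 0.8523, i.e. 0.85 to 2 decimal places.

0.85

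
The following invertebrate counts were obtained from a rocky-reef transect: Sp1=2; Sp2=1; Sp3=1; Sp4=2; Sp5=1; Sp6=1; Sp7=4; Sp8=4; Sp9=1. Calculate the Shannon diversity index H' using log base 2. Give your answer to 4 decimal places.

Total N = 2+1+1+2+1+1+4+4+1 = 17, so the proportions are 0.117647, 0.058824, 0.058824, 0.117647, 0.058824, 0.058824, 0.235294, 0.235294, 0.058824 (working shown to 6 dp, full precision carried).
Each pᵢ log₂ pᵢ term: 0.117647×(-3.087463)=-0.363231, 0.058824×(-4.087463)=-0.240439, 0.058824×(-4.087463)=-0.240439, 0.117647×(-3.087463)=-0.363231, 0.058824×(-4.087463)=-0.240439, 0.058824×(-4.087463)=-0.240439, 0.235294×(-2.087463)=-0.491168, 0.235294×(-2.087463)=-0.491168, 0.058824×(-4.087463)=-0.240439.
Sum = -2.910992, so H' = 2.9110.

2.9110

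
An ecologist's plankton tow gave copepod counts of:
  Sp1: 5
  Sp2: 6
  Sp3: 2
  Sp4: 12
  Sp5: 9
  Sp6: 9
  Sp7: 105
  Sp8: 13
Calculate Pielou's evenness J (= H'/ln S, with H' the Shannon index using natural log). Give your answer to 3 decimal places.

Total N = 5+6+2+12+9+9+105+13 = 161, so the proportions are 0.03106, 0.03727, 0.01242, 0.07453, 0.0559, 0.0559, 0.65217, 0.08075 (working shown to 5 dp, full precision carried).
H' = −Σ pᵢ ln pᵢ = −((-0.10783) + (-0.12260) + (-0.05451) + (-0.19353) + (-0.16123) + (-0.16123) + (-0.27877) + (-0.20319)) = 1.28288.
With S = 8 species, ln S = 2.07944, so J = 1.28288/2.07944 = 0.61693, i.e. 0.617 to 3 decimal places.

0.617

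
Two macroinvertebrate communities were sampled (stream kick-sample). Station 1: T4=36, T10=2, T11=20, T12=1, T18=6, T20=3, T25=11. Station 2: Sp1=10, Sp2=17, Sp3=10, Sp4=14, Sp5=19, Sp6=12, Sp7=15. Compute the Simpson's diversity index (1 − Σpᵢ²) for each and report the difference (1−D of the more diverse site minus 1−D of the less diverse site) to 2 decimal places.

Station 1: N=79, proportions 0.4557, 0.0253, 0.2532, 0.0127, 0.0759, 0.038, 0.1392, giving 1−D = 0.7008 (working shown to 4 dp, full precision carried).
Station 2: N=97, proportions 0.1031, 0.1753, 0.1031, 0.1443, 0.1959, 0.1237, 0.1546, giving 1−D = 0.8496.
Difference = |0.7008 − 0.8496| = 0.1488, i.e. 0.15 to 2 decimal places.

0.15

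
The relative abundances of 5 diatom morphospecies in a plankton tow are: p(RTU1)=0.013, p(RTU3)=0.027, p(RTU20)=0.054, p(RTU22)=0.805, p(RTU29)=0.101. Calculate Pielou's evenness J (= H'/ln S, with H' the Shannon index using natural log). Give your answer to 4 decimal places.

0.4460

H' = −Σ pᵢ ln pᵢ = −((-0.056456) + (-0.097522) + (-0.157614) + (-0.174615) + (-0.231556)) = 0.717763 (working shown to 6 dp, full precision carried).
With S = 5 species, ln S = 1.609438, so J = 0.717763/1.609438 = 0.445971, i.e. 0.4460 to 4 decimal places.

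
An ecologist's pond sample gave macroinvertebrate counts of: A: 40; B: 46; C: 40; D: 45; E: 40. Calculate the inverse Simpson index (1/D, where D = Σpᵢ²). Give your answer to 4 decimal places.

4.9794

Total N = 40+46+40+45+40 = 211, so the proportions are 0.18957346, 0.21800948, 0.18957346, 0.21327014, 0.18957346 (working shown to 8 dp, full precision carried).
D = 0.18957346² + 0.21800948² + 0.18957346² + 0.21327014² + 0.18957346² = 0.03593810 + 0.04752813 + 0.03593810 + 0.04548415 + 0.03593810 = 0.20082658.
So 1/D = 4.979421, i.e. 4.9794 to 4 decimal places.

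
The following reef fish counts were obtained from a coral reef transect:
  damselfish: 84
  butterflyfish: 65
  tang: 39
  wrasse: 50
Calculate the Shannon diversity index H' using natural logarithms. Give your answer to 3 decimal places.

Total N = 84+65+39+50 = 238, so the proportions are 0.35294, 0.27311, 0.16387, 0.21008 (working shown to 5 dp, full precision carried).
Each pᵢ ln pᵢ term: 0.35294×(-1.04145)=-0.36757, 0.27311×(-1.29788)=-0.35446, 0.16387×(-1.80871)=-0.29639, 0.21008×(-1.56025)=-0.32778.
Sum = -1.34620, so H' = 1.346.

1.346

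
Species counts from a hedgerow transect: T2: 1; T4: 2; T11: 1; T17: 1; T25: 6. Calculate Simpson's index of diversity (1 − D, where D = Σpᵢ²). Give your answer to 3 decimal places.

Total N = 1+2+1+1+6 = 11, so the proportions are 0.09091, 0.18182, 0.09091, 0.09091, 0.54545 (working shown to 5 dp, full precision carried).
D = 0.09091² + 0.18182² + 0.09091² + 0.09091² + 0.54545² = 0.00826 + 0.03306 + 0.00826 + 0.00826 + 0.29752 = 0.35537.
So 1 − D = 0.64463, i.e. 0.645 to 3 decimal places.

0.645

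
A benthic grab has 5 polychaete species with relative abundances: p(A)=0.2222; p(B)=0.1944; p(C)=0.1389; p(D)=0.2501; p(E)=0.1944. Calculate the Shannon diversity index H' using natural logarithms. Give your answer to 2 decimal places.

Each pᵢ ln pᵢ term (working shown to 4 dp, full precision carried): 0.2222×(-1.5042)=-0.3342, 0.1944×(-1.6378)=-0.3184, 0.1389×(-1.9740)=-0.2742, 0.2501×(-1.3859)=-0.3466, 0.1944×(-1.6378)=-0.3184.
Sum = -1.5918, so H' = 1.59.

1.59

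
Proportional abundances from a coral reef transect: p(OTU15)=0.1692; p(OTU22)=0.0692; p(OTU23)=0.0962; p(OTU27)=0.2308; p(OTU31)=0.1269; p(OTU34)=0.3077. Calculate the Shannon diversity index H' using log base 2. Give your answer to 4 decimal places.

Each pᵢ log₂ pᵢ term (working shown to 6 dp, full precision carried): 0.1692×(-2.563199)=-0.433693, 0.0692×(-3.853084)=-0.266633, 0.0962×(-3.377819)=-0.324946, 0.2308×(-2.115285)=-0.488208, 0.1269×(-2.978236)=-0.377938, 0.3077×(-1.700404)=-0.523214.
Sum = -2.414633, so H' = 2.4146.

2.4146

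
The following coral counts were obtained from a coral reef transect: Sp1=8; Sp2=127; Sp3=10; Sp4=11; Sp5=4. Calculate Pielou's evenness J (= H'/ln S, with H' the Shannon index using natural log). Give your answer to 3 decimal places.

Total N = 8+127+10+11+4 = 160, so the proportions are 0.05, 0.79375, 0.0625, 0.06875, 0.025 (working shown to 5 dp, full precision carried).
H' = −Σ pᵢ ln pᵢ = −((-0.14979) + (-0.18335) + (-0.17329) + (-0.18406) + (-0.09222)) = 0.78270.
With S = 5 species, ln S = 1.60944, so J = 0.78270/1.60944 = 0.48632, i.e. 0.486 to 3 decimal places.

0.486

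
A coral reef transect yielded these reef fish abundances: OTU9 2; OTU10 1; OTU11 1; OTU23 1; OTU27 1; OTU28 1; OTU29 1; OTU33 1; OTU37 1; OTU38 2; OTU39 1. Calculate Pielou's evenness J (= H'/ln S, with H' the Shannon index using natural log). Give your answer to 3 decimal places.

0.981

Total N = 2+1+1+1+1+1+1+1+1+2+1 = 13, so the proportions are 0.15385, 0.07692, 0.07692, 0.07692, 0.07692, 0.07692, 0.07692, 0.07692, 0.07692, 0.15385, 0.07692 (working shown to 5 dp, full precision carried).
H' = −Σ pᵢ ln pᵢ = −((-0.28797) + (-0.19730) + (-0.19730) + (-0.19730) + (-0.19730) + (-0.19730) + (-0.19730) + (-0.19730) + (-0.19730) + (-0.28797) + (-0.19730)) = 2.35167.
With S = 11 species, ln S = 2.39790, so J = 2.35167/2.39790 = 0.98072, i.e. 0.981 to 3 decimal places.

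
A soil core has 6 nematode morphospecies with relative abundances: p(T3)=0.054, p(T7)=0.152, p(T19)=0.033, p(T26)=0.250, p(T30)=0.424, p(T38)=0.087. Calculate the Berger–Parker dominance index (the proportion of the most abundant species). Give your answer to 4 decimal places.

The largest proportion is 0.424, i.e. d = 0.4240 to 4 decimal places.

0.4240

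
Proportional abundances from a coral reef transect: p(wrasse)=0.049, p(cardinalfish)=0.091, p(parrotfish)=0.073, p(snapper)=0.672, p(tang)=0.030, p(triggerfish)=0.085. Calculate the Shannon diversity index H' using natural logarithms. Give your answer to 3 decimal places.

Each pᵢ ln pᵢ term (working shown to 5 dp, full precision carried): 0.049×(-3.01593)=-0.14778, 0.091×(-2.39690)=-0.21812, 0.073×(-2.61730)=-0.19106, 0.672×(-0.39750)=-0.26712, 0.03×(-3.50656)=-0.10520, 0.085×(-2.46510)=-0.20953.
Sum = -1.13881, so H' = 1.139.

1.139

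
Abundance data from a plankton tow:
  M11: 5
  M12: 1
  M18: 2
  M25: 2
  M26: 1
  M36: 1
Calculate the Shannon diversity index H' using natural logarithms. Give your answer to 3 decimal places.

1.583

Total N = 5+1+2+2+1+1 = 12, so the proportions are 0.41667, 0.08333, 0.16667, 0.16667, 0.08333, 0.08333 (working shown to 5 dp, full precision carried).
Each pᵢ ln pᵢ term: 0.41667×(-0.87547)=-0.36478, 0.08333×(-2.48491)=-0.20708, 0.16667×(-1.79176)=-0.29863, 0.16667×(-1.79176)=-0.29863, 0.08333×(-2.48491)=-0.20708, 0.08333×(-2.48491)=-0.20708.
Sum = -1.58326, so H' = 1.583.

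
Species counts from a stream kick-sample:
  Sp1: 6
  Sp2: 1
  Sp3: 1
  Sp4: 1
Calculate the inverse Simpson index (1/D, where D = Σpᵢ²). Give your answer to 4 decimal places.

2.0769

Total N = 6+1+1+1 = 9, so the proportions are 0.6666667, 0.1111111, 0.1111111, 0.1111111 (working shown to 7 dp, full precision carried).
D = 0.6666667² + 0.1111111² + 0.1111111² + 0.1111111² = 0.4444444 + 0.0123457 + 0.0123457 + 0.0123457 = 0.4814815.
So 1/D = 2.076923, i.e. 2.0769 to 4 decimal places.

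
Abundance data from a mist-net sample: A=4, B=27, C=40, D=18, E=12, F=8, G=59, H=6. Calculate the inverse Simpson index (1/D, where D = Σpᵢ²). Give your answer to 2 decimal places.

Total N = 4+27+40+18+12+8+59+6 = 174, so the proportions are 0.022989, 0.155172, 0.229885, 0.103448, 0.068966, 0.045977, 0.33908, 0.034483 (working shown to 6 dp, full precision carried).
D = 0.022989² + 0.155172² + 0.229885² + 0.103448² + 0.068966² + 0.045977² + 0.33908² + 0.034483² = 0.000528 + 0.024078 + 0.052847 + 0.010702 + 0.004756 + 0.002114 + 0.114976 + 0.001189 = 0.211190.
So 1/D = 4.7351, i.e. 4.74 to 2 decimal places.

4.74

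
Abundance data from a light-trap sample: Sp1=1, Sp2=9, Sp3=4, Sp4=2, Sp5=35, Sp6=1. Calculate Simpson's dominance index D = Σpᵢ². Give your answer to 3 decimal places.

0.491

Total N = 1+9+4+2+35+1 = 52, so the proportions are 0.01923, 0.17308, 0.07692, 0.03846, 0.67308, 0.01923 (working shown to 5 dp, full precision carried).
D = 0.01923² + 0.17308² + 0.07692² + 0.03846² + 0.67308² + 0.01923² = 0.00037 + 0.02996 + 0.00592 + 0.00148 + 0.45303 + 0.00037 = 0.49112.
To 3 decimal places, D = 0.491.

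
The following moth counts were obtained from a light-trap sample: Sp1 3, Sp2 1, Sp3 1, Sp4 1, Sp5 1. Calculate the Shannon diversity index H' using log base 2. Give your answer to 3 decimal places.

Total N = 3+1+1+1+1 = 7, so the proportions are 0.42857, 0.14286, 0.14286, 0.14286, 0.14286 (working shown to 5 dp, full precision carried).
Each pᵢ log₂ pᵢ term: 0.42857×(-1.22239)=-0.52388, 0.14286×(-2.80735)=-0.40105, 0.14286×(-2.80735)=-0.40105, 0.14286×(-2.80735)=-0.40105, 0.14286×(-2.80735)=-0.40105.
Sum = -2.12809, so H' = 2.128.

2.128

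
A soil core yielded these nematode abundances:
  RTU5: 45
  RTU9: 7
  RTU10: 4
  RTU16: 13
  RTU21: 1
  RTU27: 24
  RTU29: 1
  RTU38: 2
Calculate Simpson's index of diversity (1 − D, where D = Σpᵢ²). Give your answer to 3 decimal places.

0.698

Total N = 45+7+4+13+1+24+1+2 = 97, so the proportions are 0.46392, 0.07216, 0.04124, 0.13402, 0.01031, 0.24742, 0.01031, 0.02062 (working shown to 5 dp, full precision carried).
D = 0.46392² + 0.07216² + 0.04124² + 0.13402² + 0.01031² + 0.24742² + 0.01031² + 0.02062² = 0.21522 + 0.00521 + 0.00170 + 0.01796 + 0.00011 + 0.06122 + 0.00011 + 0.00043 = 0.30194.
So 1 − D = 0.69806, i.e. 0.698 to 3 decimal places.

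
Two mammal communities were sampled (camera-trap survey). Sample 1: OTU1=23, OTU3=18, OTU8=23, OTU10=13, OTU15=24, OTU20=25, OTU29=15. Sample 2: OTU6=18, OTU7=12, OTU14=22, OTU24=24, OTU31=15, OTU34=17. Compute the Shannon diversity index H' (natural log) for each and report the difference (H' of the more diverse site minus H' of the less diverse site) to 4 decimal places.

0.1543

Sample 1: N=141, proportions 0.163121, 0.12766, 0.163121, 0.092199, 0.170213, 0.177305, 0.106383, giving H' = 1.920606 (working shown to 6 dp, full precision carried).
Sample 2: N=108, proportions 0.166667, 0.111111, 0.203704, 0.222222, 0.138889, 0.157407, giving H' = 1.766324.
Difference = |1.920606 − 1.766324| = 0.154282, i.e. 0.1543 to 4 decimal places.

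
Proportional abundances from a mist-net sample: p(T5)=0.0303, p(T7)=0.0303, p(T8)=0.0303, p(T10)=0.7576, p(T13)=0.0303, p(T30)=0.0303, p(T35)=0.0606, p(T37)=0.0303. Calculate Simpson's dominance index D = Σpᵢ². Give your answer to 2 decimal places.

0.58

D = 0.0303² + 0.0303² + 0.0303² + 0.7576² + 0.0303² + 0.0303² + 0.0606² + 0.0303² = 0.0009 + 0.0009 + 0.0009 + 0.5740 + 0.0009 + 0.0009 + 0.0037 + 0.0009 = 0.5831 (working shown to 4 dp, full precision carried).
To 2 decimal places, D = 0.58.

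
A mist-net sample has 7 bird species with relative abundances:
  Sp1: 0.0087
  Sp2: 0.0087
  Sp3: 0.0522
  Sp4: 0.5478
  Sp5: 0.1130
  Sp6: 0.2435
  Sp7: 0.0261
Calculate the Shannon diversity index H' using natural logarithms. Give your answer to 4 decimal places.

Each pᵢ ln pᵢ term (working shown to 6 dp, full precision carried): 0.0087×(-4.744432)=-0.041277, 0.0087×(-4.744432)=-0.041277, 0.0522×(-2.952673)=-0.154130, 0.5478×(-0.601845)=-0.329691, 0.113×(-2.180367)=-0.246382, 0.2435×(-1.412638)=-0.343977, 0.0261×(-3.645820)=-0.095156.
Sum = -1.251888, so H' = 1.2519.

1.2519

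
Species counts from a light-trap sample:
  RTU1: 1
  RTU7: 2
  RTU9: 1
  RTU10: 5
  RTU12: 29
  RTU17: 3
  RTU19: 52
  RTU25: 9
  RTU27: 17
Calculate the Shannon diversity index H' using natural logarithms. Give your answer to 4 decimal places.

Total N = 1+2+1+5+29+3+52+9+17 = 119, so the proportions are 0.008403, 0.016807, 0.008403, 0.042017, 0.243697, 0.02521, 0.436975, 0.07563, 0.142857 (working shown to 6 dp, full precision carried).
Each pᵢ ln pᵢ term: 0.008403×(-4.779123)=-0.040161, 0.016807×(-4.085976)=-0.068672, 0.008403×(-4.779123)=-0.040161, 0.042017×(-3.169686)=-0.133180, 0.243697×(-1.411828)=-0.344059, 0.02521×(-3.680511)=-0.092786, 0.436975×(-0.827880)=-0.361763, 0.07563×(-2.581899)=-0.195270, 0.142857×(-1.945910)=-0.277987.
Sum = -1.554038, so H' = 1.5540.

1.5540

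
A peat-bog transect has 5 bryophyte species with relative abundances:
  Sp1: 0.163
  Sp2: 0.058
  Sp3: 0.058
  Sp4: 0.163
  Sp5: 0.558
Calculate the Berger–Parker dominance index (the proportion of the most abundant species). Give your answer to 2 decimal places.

The largest proportion is 0.558, i.e. d = 0.56 to 2 decimal places.

0.56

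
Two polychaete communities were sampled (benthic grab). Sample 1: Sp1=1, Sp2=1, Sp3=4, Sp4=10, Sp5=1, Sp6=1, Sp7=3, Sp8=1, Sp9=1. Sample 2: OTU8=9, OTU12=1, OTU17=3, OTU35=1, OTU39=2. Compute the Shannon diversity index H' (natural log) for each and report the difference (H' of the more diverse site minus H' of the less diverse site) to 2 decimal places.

Sample 1: N=23, proportions 0.0435, 0.0435, 0.1739, 0.4348, 0.0435, 0.0435, 0.1304, 0.0435, 0.0435, giving H' = 1.7500 (working shown to 4 dp, full precision carried).
Sample 2: N=16, proportions 0.5625, 0.0625, 0.1875, 0.0625, 0.125, giving H' = 1.2440.
Difference = |1.7500 − 1.2440| = 0.5060, i.e. 0.51 to 2 decimal places.

0.51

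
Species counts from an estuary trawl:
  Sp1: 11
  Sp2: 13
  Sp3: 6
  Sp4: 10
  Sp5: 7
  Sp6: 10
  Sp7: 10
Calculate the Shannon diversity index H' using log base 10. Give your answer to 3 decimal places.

0.833

Total N = 11+13+6+10+7+10+10 = 67, so the proportions are 0.16418, 0.19403, 0.08955, 0.14925, 0.10448, 0.14925, 0.14925 (working shown to 5 dp, full precision carried).
Each pᵢ log₁₀ pᵢ term: 0.16418×(-0.78468)=-0.12883, 0.19403×(-0.71213)=-0.13817, 0.08955×(-1.04792)=-0.09384, 0.14925×(-0.82607)=-0.12329, 0.10448×(-0.98098)=-0.10249, 0.14925×(-0.82607)=-0.12329, 0.14925×(-0.82607)=-0.12329.
Sum = -0.83322, so H' = 0.833.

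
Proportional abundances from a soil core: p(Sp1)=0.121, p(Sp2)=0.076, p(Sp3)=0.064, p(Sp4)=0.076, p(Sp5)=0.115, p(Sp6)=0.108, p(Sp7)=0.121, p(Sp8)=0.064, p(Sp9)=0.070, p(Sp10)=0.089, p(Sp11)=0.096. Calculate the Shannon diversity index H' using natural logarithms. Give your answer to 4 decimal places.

Each pᵢ ln pᵢ term (working shown to 6 dp, full precision carried): 0.121×(-2.111965)=-0.255548, 0.076×(-2.577022)=-0.195854, 0.064×(-2.748872)=-0.175928, 0.076×(-2.577022)=-0.195854, 0.115×(-2.162823)=-0.248725, 0.108×(-2.225624)=-0.240367, 0.121×(-2.111965)=-0.255548, 0.064×(-2.748872)=-0.175928, 0.07×(-2.659260)=-0.186148, 0.089×(-2.419119)=-0.215302, 0.096×(-2.343407)=-0.224967.
Sum = -2.370167, so H' = 2.3702.

2.3702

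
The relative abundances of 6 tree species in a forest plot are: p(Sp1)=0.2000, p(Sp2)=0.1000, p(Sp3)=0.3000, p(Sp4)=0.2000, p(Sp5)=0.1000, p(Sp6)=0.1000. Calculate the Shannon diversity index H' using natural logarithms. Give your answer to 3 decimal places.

1.696

Each pᵢ ln pᵢ term (working shown to 5 dp, full precision carried): 0.2×(-1.60944)=-0.32189, 0.1×(-2.30259)=-0.23026, 0.3×(-1.20397)=-0.36119, 0.2×(-1.60944)=-0.32189, 0.1×(-2.30259)=-0.23026, 0.1×(-2.30259)=-0.23026.
Sum = -1.69574, so H' = 1.696.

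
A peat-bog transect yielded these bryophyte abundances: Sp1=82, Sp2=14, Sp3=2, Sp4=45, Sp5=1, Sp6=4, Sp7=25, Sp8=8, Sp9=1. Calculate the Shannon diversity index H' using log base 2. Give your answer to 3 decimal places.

Total N = 82+14+2+45+1+4+25+8+1 = 182, so the proportions are 0.45055, 0.07692, 0.01099, 0.24725, 0.00549, 0.02198, 0.13736, 0.04396, 0.00549 (working shown to 5 dp, full precision carried).
Each pᵢ log₂ pᵢ term: 0.45055×(-1.15024)=-0.51824, 0.07692×(-3.70044)=-0.28465, 0.01099×(-6.50779)=-0.07151, 0.24725×(-2.01594)=-0.49845, 0.00549×(-7.50779)=-0.04125, 0.02198×(-5.50779)=-0.12105, 0.13736×(-2.86394)=-0.39340, 0.04396×(-4.50779)=-0.19814, 0.00549×(-7.50779)=-0.04125.
Sum = -2.16795, so H' = 2.168.

2.168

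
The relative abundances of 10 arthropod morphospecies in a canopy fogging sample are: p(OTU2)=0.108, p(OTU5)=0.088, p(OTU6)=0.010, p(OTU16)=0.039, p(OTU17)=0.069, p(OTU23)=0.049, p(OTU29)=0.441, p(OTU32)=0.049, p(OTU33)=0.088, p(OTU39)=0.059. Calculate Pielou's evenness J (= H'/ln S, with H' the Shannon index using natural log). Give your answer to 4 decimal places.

0.8029

H' = −Σ pᵢ ln pᵢ = −((-0.240367) + (-0.213877) + (-0.046052) + (-0.126524) + (-0.184482) + (-0.147781) + (-0.361051) + (-0.147781) + (-0.213877) + (-0.166983)) = 1.848774 (working shown to 6 dp, full precision carried).
With S = 10 species, ln S = 2.302585, so J = 1.848774/2.302585 = 0.802912, i.e. 0.8029 to 4 decimal places.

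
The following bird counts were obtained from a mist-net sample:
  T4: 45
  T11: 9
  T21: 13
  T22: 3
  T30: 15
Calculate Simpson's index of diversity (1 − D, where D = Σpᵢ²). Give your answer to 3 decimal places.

Total N = 45+9+13+3+15 = 85, so the proportions are 0.52941, 0.10588, 0.15294, 0.03529, 0.17647 (working shown to 5 dp, full precision carried).
D = 0.52941² + 0.10588² + 0.15294² + 0.03529² + 0.17647² = 0.28028 + 0.01121 + 0.02339 + 0.00125 + 0.03114 = 0.34727.
So 1 − D = 0.65273, i.e. 0.653 to 3 decimal places.

0.653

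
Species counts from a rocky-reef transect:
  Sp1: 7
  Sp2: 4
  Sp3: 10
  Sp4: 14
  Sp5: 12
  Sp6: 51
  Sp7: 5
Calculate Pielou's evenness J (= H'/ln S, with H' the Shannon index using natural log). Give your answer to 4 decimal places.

0.7975

Total N = 7+4+10+14+12+51+5 = 103, so the proportions are 0.067961, 0.038835, 0.097087, 0.135922, 0.116505, 0.495146, 0.048544 (working shown to 6 dp, full precision carried).
H' = −Σ pᵢ ln pᵢ = −((-0.182735) + (-0.126153) + (-0.226422) + (-0.271256) + (-0.250465) + (-0.348040) + (-0.146859)) = 1.551929.
With S = 7 species, ln S = 1.945910, so J = 1.551929/1.945910 = 0.797534, i.e. 0.7975 to 4 decimal places.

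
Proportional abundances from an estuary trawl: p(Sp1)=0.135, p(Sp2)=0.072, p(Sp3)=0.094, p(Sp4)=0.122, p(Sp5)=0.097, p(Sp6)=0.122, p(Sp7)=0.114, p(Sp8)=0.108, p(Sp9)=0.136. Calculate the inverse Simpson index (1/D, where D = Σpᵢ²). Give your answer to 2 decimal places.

8.73

D = 0.135² + 0.072² + 0.094² + 0.122² + 0.097² + 0.122² + 0.114² + 0.108² + 0.136² = 0.018225 + 0.005184 + 0.008836 + 0.014884 + 0.009409 + 0.014884 + 0.012996 + 0.011664 + 0.018496 = 0.114578 (working shown to 6 dp, full precision carried).
So 1/D = 8.7277, i.e. 8.73 to 2 decimal places.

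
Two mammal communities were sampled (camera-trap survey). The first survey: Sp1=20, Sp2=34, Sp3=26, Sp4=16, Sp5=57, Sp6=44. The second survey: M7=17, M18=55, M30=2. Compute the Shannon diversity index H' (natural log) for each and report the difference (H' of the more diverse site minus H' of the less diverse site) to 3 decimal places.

The first survey: N=197, proportions 0.10152, 0.17259, 0.13198, 0.08122, 0.28934, 0.22335, giving H' = 1.70025 (working shown to 5 dp, full precision carried).
The second survey: N=74, proportions 0.22973, 0.74324, 0.02703, giving H' = 0.65603.
Difference = |1.70025 − 0.65603| = 1.04422, i.e. 1.044 to 3 decimal places.

1.044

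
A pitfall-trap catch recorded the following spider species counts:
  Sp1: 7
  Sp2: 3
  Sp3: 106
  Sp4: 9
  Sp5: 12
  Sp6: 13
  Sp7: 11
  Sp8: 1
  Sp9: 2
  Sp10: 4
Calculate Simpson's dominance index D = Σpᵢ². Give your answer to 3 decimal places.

Total N = 7+3+106+9+12+13+11+1+2+4 = 168, so the proportions are 0.04167, 0.01786, 0.63095, 0.05357, 0.07143, 0.07738, 0.06548, 0.00595, 0.0119, 0.02381 (working shown to 5 dp, full precision carried).
D = 0.04167² + 0.01786² + 0.63095² + 0.05357² + 0.07143² + 0.07738² + 0.06548² + 0.00595² + 0.0119² + 0.02381² = 0.00174 + 0.00032 + 0.39810 + 0.00287 + 0.00510 + 0.00599 + 0.00429 + 0.00004 + 0.00014 + 0.00057 = 0.41915.
To 3 decimal places, D = 0.419.

0.419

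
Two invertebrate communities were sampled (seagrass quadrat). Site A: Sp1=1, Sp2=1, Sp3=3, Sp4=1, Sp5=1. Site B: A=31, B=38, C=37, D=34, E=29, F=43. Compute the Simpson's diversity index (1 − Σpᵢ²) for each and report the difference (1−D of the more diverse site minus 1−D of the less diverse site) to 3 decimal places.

0.096

Site A: N=7, proportions 0.142857, 0.142857, 0.428571, 0.142857, 0.142857, giving 1−D = 0.734694 (working shown to 6 dp, full precision carried).
Site B: N=212, proportions 0.146226, 0.179245, 0.174528, 0.160377, 0.136792, 0.20283, giving 1−D = 0.830456.
Difference = |0.734694 − 0.830456| = 0.095762, i.e. 0.096 to 3 decimal places.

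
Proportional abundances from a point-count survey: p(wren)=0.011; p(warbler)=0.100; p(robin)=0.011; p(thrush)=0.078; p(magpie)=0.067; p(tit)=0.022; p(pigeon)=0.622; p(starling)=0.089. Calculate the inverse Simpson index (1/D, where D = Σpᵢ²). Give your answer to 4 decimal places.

2.4032

D = 0.011² + 0.1² + 0.011² + 0.078² + 0.067² + 0.022² + 0.622² + 0.089² = 0.0001210 + 0.0100000 + 0.0001210 + 0.0060840 + 0.0044890 + 0.0004840 + 0.3868840 + 0.0079210 = 0.4161040 (working shown to 7 dp, full precision carried).
So 1/D = 2.403245, i.e. 2.4032 to 4 decimal places.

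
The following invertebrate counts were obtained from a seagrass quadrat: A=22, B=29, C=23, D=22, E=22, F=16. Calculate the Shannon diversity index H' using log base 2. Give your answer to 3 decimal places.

2.564

Total N = 22+29+23+22+22+16 = 134, so the proportions are 0.16418, 0.21642, 0.17164, 0.16418, 0.16418, 0.1194 (working shown to 5 dp, full precision carried).
Each pᵢ log₂ pᵢ term: 0.16418×(-2.60666)=-0.42796, 0.21642×(-2.20811)=-0.47787, 0.17164×(-2.54253)=-0.43640, 0.16418×(-2.60666)=-0.42796, 0.16418×(-2.60666)=-0.42796, 0.1194×(-3.06609)=-0.36610.
Sum = -2.56425, so H' = 2.564.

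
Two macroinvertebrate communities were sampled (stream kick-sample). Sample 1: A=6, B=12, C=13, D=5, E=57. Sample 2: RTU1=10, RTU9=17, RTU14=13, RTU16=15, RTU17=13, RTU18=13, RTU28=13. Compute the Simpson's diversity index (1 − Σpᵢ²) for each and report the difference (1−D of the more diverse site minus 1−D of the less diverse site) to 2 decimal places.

Sample 1: N=93, proportions 0.0645, 0.129, 0.1398, 0.0538, 0.6129, giving 1−D = 0.5811 (working shown to 4 dp, full precision carried).
Sample 2: N=94, proportions 0.1064, 0.1809, 0.1383, 0.1596, 0.1383, 0.1383, 0.1383, giving 1−D = 0.8540.
Difference = |0.5811 − 0.8540| = 0.2729, i.e. 0.27 to 2 decimal places.

0.27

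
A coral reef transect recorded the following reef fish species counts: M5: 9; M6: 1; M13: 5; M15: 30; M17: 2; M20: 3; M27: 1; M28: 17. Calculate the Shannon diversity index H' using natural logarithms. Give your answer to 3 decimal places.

1.533

Total N = 9+1+5+30+2+3+1+17 = 68, so the proportions are 0.13235, 0.01471, 0.07353, 0.44118, 0.02941, 0.04412, 0.01471, 0.25 (working shown to 5 dp, full precision carried).
Each pᵢ ln pᵢ term: 0.13235×(-2.02228)=-0.26766, 0.01471×(-4.21951)=-0.06205, 0.07353×(-2.61007)=-0.19192, 0.44118×(-0.81831)=-0.36102, 0.02941×(-3.52636)=-0.10372, 0.04412×(-3.12090)=-0.13769, 0.01471×(-4.21951)=-0.06205, 0.25×(-1.38629)=-0.34657.
Sum = -1.53267, so H' = 1.533.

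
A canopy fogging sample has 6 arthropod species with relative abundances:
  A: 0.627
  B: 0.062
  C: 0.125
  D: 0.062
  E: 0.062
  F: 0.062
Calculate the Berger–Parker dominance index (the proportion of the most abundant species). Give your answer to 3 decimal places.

The largest proportion is 0.627, i.e. d = 0.627 to 3 decimal places.

0.627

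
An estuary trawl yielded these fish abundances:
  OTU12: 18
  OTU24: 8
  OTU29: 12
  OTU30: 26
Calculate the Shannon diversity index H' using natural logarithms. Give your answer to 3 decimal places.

1.297

Total N = 18+8+12+26 = 64, so the proportions are 0.28125, 0.125, 0.1875, 0.40625 (working shown to 5 dp, full precision carried).
Each pᵢ ln pᵢ term: 0.28125×(-1.26851)=-0.35677, 0.125×(-2.07944)=-0.25993, 0.1875×(-1.67398)=-0.31387, 0.40625×(-0.90079)=-0.36594.
Sum = -1.29651, so H' = 1.297.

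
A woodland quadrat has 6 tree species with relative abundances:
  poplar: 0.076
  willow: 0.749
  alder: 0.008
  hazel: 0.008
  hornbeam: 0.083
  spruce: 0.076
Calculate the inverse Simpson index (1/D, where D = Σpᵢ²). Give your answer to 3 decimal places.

1.725

D = 0.076² + 0.749² + 0.008² + 0.008² + 0.083² + 0.076² = 0.005776 + 0.561001 + 0.000064 + 0.000064 + 0.006889 + 0.005776 = 0.579570 (working shown to 6 dp, full precision carried).
So 1/D = 1.72542, i.e. 1.725 to 3 decimal places.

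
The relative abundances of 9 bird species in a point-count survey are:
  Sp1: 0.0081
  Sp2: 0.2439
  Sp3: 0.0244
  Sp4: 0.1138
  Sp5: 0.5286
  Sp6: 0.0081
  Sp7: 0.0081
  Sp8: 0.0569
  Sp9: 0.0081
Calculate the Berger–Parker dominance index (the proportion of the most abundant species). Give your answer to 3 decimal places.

The largest proportion is 0.5286, i.e. d = 0.529 to 3 decimal places.

0.529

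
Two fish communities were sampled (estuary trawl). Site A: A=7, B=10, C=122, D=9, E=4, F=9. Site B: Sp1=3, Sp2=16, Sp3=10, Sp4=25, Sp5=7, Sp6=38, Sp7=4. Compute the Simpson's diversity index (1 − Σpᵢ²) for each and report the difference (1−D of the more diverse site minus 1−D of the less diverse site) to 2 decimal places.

Site A: N=161, proportions 0.04348, 0.06211, 0.75776, 0.0559, 0.02484, 0.0559, giving 1−D = 0.41318 (working shown to 5 dp, full precision carried).
Site B: N=103, proportions 0.02913, 0.15534, 0.09709, 0.24272, 0.06796, 0.36893, 0.03883, giving 1−D = 0.76445.
Difference = |0.41318 − 0.76445| = 0.35127, i.e. 0.35 to 2 decimal places.

0.35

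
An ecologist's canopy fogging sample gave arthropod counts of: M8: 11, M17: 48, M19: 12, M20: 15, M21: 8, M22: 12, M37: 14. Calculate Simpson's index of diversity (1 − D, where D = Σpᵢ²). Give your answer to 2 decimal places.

Total N = 11+48+12+15+8+12+14 = 120, so the proportions are 0.0917, 0.4, 0.1, 0.125, 0.0667, 0.1, 0.1167 (working shown to 4 dp, full precision carried).
D = 0.0917² + 0.4² + 0.1² + 0.125² + 0.0667² + 0.1² + 0.1167² = 0.0084 + 0.1600 + 0.0100 + 0.0156 + 0.0044 + 0.0100 + 0.0136 = 0.2221.
So 1 − D = 0.7779, i.e. 0.78 to 2 decimal places.

0.78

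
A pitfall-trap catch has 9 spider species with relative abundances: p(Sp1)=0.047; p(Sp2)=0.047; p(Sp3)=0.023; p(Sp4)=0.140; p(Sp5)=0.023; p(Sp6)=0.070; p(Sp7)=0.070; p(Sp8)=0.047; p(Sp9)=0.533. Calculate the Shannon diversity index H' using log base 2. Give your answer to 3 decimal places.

Each pᵢ log₂ pᵢ term (working shown to 5 dp, full precision carried): 0.047×(-4.41120)=-0.20733, 0.047×(-4.41120)=-0.20733, 0.023×(-5.44222)=-0.12517, 0.14×(-2.83650)=-0.39711, 0.023×(-5.44222)=-0.12517, 0.07×(-3.83650)=-0.26856, 0.07×(-3.83650)=-0.26856, 0.047×(-4.41120)=-0.20733, 0.533×(-0.90779)=-0.48385.
Sum = -2.29039, so H' = 2.290.

2.290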